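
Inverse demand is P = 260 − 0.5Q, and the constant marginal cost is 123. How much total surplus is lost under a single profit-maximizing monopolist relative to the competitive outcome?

Under competition P = MC = 123, so Q = (260 − 123)/0.5 = 274.
The monopolist equates marginal revenue to marginal cost: 260 − Q = 123, so Q = 137. From demand, P = 191.5.
DWL is the triangle between Q = 137 and Q = 274: ½·(274 − 137)·(191.5 − 123) = 4692.25.

DWL = 4692.25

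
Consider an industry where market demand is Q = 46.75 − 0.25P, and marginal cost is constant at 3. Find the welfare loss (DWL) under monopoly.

DWL = 1058

Inverting demand: P = 187 − 4Q.
Perfect competition: P = MC = 3, so 187 − 4Q = 3 and Q = 46.
Monopoly sets MR = MC: 187 − 8Q = 3 ⇒ Q = 23, P = 187 − 4·23 = 95.
DWL is the triangle between Q = 23 and Q = 46: ½·(46 − 23)·(95 − 3) = 1058.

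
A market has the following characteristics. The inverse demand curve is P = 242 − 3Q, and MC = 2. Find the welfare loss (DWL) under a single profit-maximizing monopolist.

DWL = 2400

Perfect competition: P = MC = 2, so 242 − 3Q = 2 and Q = 80.
Monopoly sets MR = MC: 242 − 6Q = 2 ⇒ Q = 40, P = 242 − 3·40 = 122.
DWL is the triangle between Q = 40 and Q = 80: ½·(80 − 40)·(122 − 2) = 2400.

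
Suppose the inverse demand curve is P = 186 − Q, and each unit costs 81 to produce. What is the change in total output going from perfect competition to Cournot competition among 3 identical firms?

Q falls by 26.25

Perfect competition: P = MC = 81, so 186 − Q = 81 and Q = 105.
Cournot with 3 identical firms: the symmetric best-response condition is 186 − 4q = 81. Each firm produces q = 26.25, total output Q = 78.75, price P = 107.25.
Change in total output: 78.75 − 105 = −26.25.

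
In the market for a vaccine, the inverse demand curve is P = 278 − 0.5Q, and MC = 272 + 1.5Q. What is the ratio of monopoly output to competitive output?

A monopolist chooses Q where MR = MC. MR = 278 − Q; setting this equal to 272 + 1.5Q gives Q = 2.4 and P = 276.8.
Competitive equilibrium sets price equal to marginal cost: 278 − 0.5Q = 272 + 1.5Q, so Q = 3 and P = 276.5.
Ratio Q_m/Q_c = 2.4/3 = 0.8.

Q_m/Q_c = 0.8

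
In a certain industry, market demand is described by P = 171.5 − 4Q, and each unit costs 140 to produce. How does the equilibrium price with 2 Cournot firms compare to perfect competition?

Cournot: P = 150.5; Competition: P = 140

With 2 symmetric Cournot firms, each firm's FOC gives 171.5 − 12q = 140, so q = 2.625, Q = 2·2.625 = 5.25, and P = 150.5.
Competitive firms price at marginal cost: P = 140, giving Q = 7.875.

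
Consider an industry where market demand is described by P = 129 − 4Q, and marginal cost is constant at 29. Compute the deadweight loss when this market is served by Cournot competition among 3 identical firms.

Under competition P = MC = 29, so Q = (129 − 29)/4 = 25.
In a 3-firm Cournot equilibrium, symmetry and the first-order condition give q = (129 − 29)/(16) = 6.25. So Q = 18.75 and P = 54.
DWL is the triangle between Q = 18.75 and Q = 25: ½·(25 − 18.75)·(54 − 29) = 78.125.

DWL = 78.125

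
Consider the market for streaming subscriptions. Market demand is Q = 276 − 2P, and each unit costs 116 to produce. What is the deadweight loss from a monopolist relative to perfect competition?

DWL = 121

Inverting demand: P = 138 − 0.5Q.
Competitive firms price at marginal cost: P = 116, giving Q = 44.
The monopolist equates marginal revenue to marginal cost: 138 − Q = 116, so Q = 22. From demand, P = 127.
DWL is the triangle between Q = 22 and Q = 44: ½·(44 − 22)·(127 − 116) = 121.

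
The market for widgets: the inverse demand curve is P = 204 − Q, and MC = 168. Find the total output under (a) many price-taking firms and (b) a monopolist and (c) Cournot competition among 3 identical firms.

Competition: Q = 36; Monopoly: Q = 18; Cournot: Q = 27

Competitive firms price at marginal cost: P = 168, giving Q = 36.
A monopolist chooses Q where MR = MC. MR = 204 − 2Q; setting this equal to 168 gives Q = 18 and P = 186.
With 3 symmetric Cournot firms, each firm's FOC gives 204 − 4q = 168, so q = 9, Q = 3·9 = 27, and P = 177.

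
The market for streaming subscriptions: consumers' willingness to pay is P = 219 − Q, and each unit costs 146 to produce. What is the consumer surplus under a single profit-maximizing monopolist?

The monopolist equates marginal revenue to marginal cost: 219 − 2Q = 146, so Q = 36.5. From demand, P = 182.5.
CS = ½·(219 − 182.5)·36.5 = 666.125.

CS = 666.125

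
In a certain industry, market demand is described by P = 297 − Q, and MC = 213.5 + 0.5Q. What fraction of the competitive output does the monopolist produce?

Monopoly sets MR = MC: 297 − 2Q = 213.5 + 0.5Q ⇒ Q = 33.4, P = 297 − 33.4 = 263.6.
Competitive equilibrium sets price equal to marginal cost: 297 − Q = 213.5 + 0.5Q, so Q = 167/3 and P = 724/3.
Ratio Q_m/Q_c = 33.4/(167/3) = 0.6.

Q_m/Q_c = 0.6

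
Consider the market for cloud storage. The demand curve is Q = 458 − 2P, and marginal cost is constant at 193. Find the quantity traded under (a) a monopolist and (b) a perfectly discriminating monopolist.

Monopoly: Q = 36; Perfect PD: Q = 72

Inverting demand: P = 229 − 0.5Q.
Monopoly sets MR = MC: 229 − Q = 193 ⇒ Q = 36, P = 229 − 0.5·36 = 211.
A perfectly discriminating monopolist sells every unit with P(Q) ≥ MC(Q), so output equals the competitive quantity Q = 72. Each buyer pays their reservation price, so CS = 0 and the firm captures all surplus.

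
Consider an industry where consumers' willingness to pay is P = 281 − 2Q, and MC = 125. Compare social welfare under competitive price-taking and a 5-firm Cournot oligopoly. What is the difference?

TS falls by 169

Under competition P = MC = 125, so Q = (281 − 125)/2 = 78.
CS = ½·(281 − 125)·78 = 6084; PS = (125 − 125)·78 = 0; TS = 6084.
Cournot with 5 identical firms: the symmetric best-response condition is 281 − 12q = 125. Each firm produces q = 13, total output Q = 65, price P = 151.
CS = ½·(281 − 151)·65 = 4225; PS = (151 − 125)·65 = 1690; TS = 5915.
Change in social welfare: 5915 − 6084 = −169.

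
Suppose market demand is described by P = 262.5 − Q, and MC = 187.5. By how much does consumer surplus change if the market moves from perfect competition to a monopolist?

CS falls by 2109.375

Under competition P = MC = 187.5, so Q = (262.5 − 187.5)/1 = 75.
CS = ½·(262.5 − 187.5)·75 = 2812.5.
A monopolist chooses Q where MR = MC. MR = 262.5 − 2Q; setting this equal to 187.5 gives Q = 37.5 and P = 225.
CS = ½·(262.5 − 225)·37.5 = 703.125.
Change in consumer surplus: 703.125 − 2812.5 = −2109.375.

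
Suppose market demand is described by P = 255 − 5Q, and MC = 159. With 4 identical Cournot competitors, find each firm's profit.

π_i = 73.728

Cournot with 4 identical firms: the symmetric best-response condition is 255 − 25q = 159. Each firm produces q = 3.84, total output Q = 15.36, price P = 178.2.
Each firm's profit = (178.2 − 159)·3.84 = 73.728.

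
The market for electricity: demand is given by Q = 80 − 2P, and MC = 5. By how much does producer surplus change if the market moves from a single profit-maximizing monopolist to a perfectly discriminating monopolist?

Producer surplus rises by 612.5

Inverting demand: P = 40 − 0.5Q.
The monopolist equates marginal revenue to marginal cost: 40 − Q = 5, so Q = 35. From demand, P = 22.5.
PS = (22.5 − 5)·35 = 612.5.
Under first-degree price discrimination the firm charges each unit its demand price and produces up to where P = MC, i.e. Q = 70. Consumer surplus is zero; producer surplus equals total surplus.
PS = ½·(40 − 5)·70 = 1225.
Change in producer surplus: 1225 − 612.5 = 612.5.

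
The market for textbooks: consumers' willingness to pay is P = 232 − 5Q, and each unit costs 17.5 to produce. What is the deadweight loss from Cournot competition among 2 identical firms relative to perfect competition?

Perfect competition: P = MC = 17.5, so 232 − 5Q = 17.5 and Q = 42.9.
With 2 symmetric Cournot firms, each firm's FOC gives 232 − 15q = 17.5, so q = 14.3, Q = 2·14.3 = 28.6, and P = 89.
DWL is the triangle between Q = 28.6 and Q = 42.9: ½·(42.9 − 28.6)·(89 − 17.5) = 511.225.

DWL = 511.225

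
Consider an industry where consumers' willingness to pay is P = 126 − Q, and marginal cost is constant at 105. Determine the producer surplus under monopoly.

Monopoly sets MR = MC: 126 − 2Q = 105 ⇒ Q = 10.5, P = 126 − 10.5 = 115.5.
PS = (115.5 − 105)·10.5 = 110.25.

PS = 110.25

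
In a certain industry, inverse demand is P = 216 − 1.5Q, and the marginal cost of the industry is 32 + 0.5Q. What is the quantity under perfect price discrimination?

Q = 92

With perfect price discrimination, output is the efficient level Q = 92 (where demand meets MC), but every buyer pays their willingness to pay: CS = 0 and PS = total surplus.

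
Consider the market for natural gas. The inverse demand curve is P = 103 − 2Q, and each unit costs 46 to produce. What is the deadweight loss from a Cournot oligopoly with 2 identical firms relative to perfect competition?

DWL = 90.25

Perfect competition: P = MC = 46, so 103 − 2Q = 46 and Q = 28.5.
Cournot with 2 identical firms: the symmetric best-response condition is 103 − 6q = 46. Each firm produces q = 9.5, total output Q = 19, price P = 65.
DWL is the triangle between Q = 19 and Q = 28.5: ½·(28.5 − 19)·(65 − 46) = 90.25.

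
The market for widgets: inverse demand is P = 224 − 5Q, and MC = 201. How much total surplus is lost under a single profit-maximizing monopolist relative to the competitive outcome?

Perfect competition: P = MC = 201, so 224 − 5Q = 201 and Q = 4.6.
The monopolist equates marginal revenue to marginal cost: 224 − 10Q = 201, so Q = 2.3. From demand, P = 212.5.
DWL is the triangle between Q = 2.3 and Q = 4.6: ½·(4.6 − 2.3)·(212.5 − 201) = 13.225.

DWL = 13.225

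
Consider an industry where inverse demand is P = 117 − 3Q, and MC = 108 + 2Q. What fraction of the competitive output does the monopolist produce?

Monopoly sets MR = MC: 117 − 6Q = 108 + 2Q ⇒ Q = 1.125, P = 117 − 3·1.125 = 113.625.
Under competition P = MC: 117 − 3Q = 108 + 2Q ⇒ Q = 1.8, P = 111.6.
Ratio Q_m/Q_c = 1.125/1.8 = 0.625.

Q_m/Q_c = 0.625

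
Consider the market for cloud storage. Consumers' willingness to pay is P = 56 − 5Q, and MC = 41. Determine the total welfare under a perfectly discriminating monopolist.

TS = 22.5

With perfect price discrimination, output is the efficient level Q = 3 (where demand meets MC), but every buyer pays their willingness to pay: CS = 0 and PS = total surplus.
TS = 22.5 (equal to competitive TS).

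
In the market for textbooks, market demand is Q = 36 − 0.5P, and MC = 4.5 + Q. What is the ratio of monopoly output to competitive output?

Q_m/Q_c = 0.6

Inverting demand: P = 72 − 2Q.
A monopolist chooses Q where MR = MC. MR = 72 − 4Q; setting this equal to 4.5 + Q gives Q = 13.5 and P = 45.
Competitive equilibrium sets price equal to marginal cost: 72 − 2Q = 4.5 + Q, so Q = 22.5 and P = 27.
Ratio Q_m/Q_c = 13.5/22.5 = 0.6.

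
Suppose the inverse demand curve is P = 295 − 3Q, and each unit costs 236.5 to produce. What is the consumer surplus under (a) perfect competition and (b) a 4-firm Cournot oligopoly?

Under competition P = MC = 236.5, so Q = (295 − 236.5)/3 = 19.5.
CS = ½·(295 − 236.5)·19.5 = 570.375.
Cournot with 4 identical firms: the symmetric best-response condition is 295 − 15q = 236.5. Each firm produces q = 3.9, total output Q = 15.6, price P = 248.2.
CS = ½·(295 − 248.2)·15.6 = 365.04.

Competition: CS = 570.375; Cournot: CS = 365.04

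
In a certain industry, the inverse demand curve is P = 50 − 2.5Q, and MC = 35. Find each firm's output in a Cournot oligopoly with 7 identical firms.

With 7 symmetric Cournot firms, each firm's FOC gives 50 − 20q = 35, so q = 0.75, Q = 7·0.75 = 5.25, and P = 36.875.

q_i = 0.75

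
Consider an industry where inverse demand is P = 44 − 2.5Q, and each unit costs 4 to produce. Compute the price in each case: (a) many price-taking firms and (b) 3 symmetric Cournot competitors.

Competitive firms price at marginal cost: P = 4, giving Q = 16.
In a 3-firm Cournot equilibrium, symmetry and the first-order condition give q = (44 − 4)/(10) = 4. So Q = 12 and P = 14.

Competition: P = 4; Cournot: P = 14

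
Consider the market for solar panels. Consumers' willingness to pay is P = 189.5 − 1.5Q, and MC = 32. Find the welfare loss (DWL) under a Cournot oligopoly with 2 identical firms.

DWL = 918.75

Competitive firms price at marginal cost: P = 32, giving Q = 105.
With 2 symmetric Cournot firms, each firm's FOC gives 189.5 − 4.5q = 32, so q = 35, Q = 2·35 = 70, and P = 84.5.
DWL is the triangle between Q = 70 and Q = 105: ½·(105 − 70)·(84.5 − 32) = 918.75.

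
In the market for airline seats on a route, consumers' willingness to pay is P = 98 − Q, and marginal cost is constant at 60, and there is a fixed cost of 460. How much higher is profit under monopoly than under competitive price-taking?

Profit rises by 361

Under competition P = MC = 60, so Q = (98 − 60)/1 = 38.
Profit = (60 − 60)·38 − 460 = −460.
A monopolist chooses Q where MR = MC. MR = 98 − 2Q; setting this equal to 60 gives Q = 19 and P = 79.
Profit = (79 − 60)·19 − 460 = −99.
Change in profit: −99 − −460 = 361.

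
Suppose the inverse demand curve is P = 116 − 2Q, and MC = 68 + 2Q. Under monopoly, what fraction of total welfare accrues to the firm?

The monopolist equates marginal revenue to marginal cost: 116 − 4Q = 68 + 2Q, so Q = 8. From demand, P = 100.
CS = ½·(116 − 100)·8 = 64.
PS = P·Q − VC(Q) = 100·8 − (68·8 + ½·2·8²) = 192.
Share captured = PS/TS = 192/256 = 0.75.

PS/TS = 0.75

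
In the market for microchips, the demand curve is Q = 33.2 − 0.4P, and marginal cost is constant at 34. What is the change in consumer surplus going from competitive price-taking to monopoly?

Consumer surplus falls by 360.15

Inverting demand: P = 83 − 2.5Q.
Under competition P = MC = 34, so Q = (83 − 34)/2.5 = 19.6.
CS = ½·(83 − 34)·19.6 = 480.2.
Monopoly sets MR = MC: 83 − 5Q = 34 ⇒ Q = 9.8, P = 83 − 2.5·9.8 = 58.5.
CS = ½·(83 − 58.5)·9.8 = 120.05.
Change in consumer surplus: 120.05 − 480.2 = −360.15.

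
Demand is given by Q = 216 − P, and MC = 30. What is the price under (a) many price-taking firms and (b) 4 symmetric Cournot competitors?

Inverting demand: P = 216 − Q.
Perfect competition: P = MC = 30, so 216 − Q = 30 and Q = 186.
In a 4-firm Cournot equilibrium, symmetry and the first-order condition give q = (216 − 30)/(5) = 37.2. So Q = 148.8 and P = 67.2.

Competition: P = 30; Cournot: P = 67.2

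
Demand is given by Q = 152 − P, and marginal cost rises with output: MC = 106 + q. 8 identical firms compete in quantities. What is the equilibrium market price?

P = 115.2

Inverting demand: P = 152 − Q.
With 8 symmetric Cournot firms, each firm's FOC gives 152 − 9q = 106 + q, so q = 4.6, Q = 8·4.6 = 36.8, and P = 115.2.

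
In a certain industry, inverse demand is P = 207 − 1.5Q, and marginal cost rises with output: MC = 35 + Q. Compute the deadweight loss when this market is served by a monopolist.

DWL = 832.05

Competitive equilibrium sets price equal to marginal cost: 207 − 1.5Q = 35 + Q, so Q = 68.8 and P = 103.8.
The monopolist equates marginal revenue to marginal cost: 207 − 3Q = 35 + Q, so Q = 43. From demand, P = 142.5.
CS = ½·(207 − 103.8)·68.8 = 3550.08; PS = (103.8·68.8 − 35·68.8 − ½·1·68.8²) = 2366.72; TS = 5916.8.
CS = ½·(207 − 142.5)·43 = 1386.75; PS = (142.5·43 − 35·43 − ½·1·43²) = 3698; TS = 5084.75.
DWL = 5916.8 − 5084.75 = 832.05.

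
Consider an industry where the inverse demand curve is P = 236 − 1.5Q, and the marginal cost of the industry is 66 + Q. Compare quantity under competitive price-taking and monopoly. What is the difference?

Quantity falls by 25.5

Under competition P = MC: 236 − 1.5Q = 66 + Q ⇒ Q = 68, P = 134.
A monopolist chooses Q where MR = MC. MR = 236 − 3Q; setting this equal to 66 + Q gives Q = 42.5 and P = 172.25.
Change in quantity: 42.5 − 68 = −25.5.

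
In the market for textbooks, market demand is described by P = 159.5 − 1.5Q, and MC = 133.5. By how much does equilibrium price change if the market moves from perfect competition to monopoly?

Perfect competition: P = MC = 133.5, so 159.5 − 1.5Q = 133.5 and Q = 52/3.
A monopolist chooses Q where MR = MC. MR = 159.5 − 3Q; setting this equal to 133.5 gives Q = 26/3 and P = 146.5.
Change in equilibrium price: 146.5 − 133.5 = 13.

P rises by 13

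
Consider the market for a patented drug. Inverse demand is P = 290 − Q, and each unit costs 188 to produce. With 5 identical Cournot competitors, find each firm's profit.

With 5 symmetric Cournot firms, each firm's FOC gives 290 − 6q = 188, so q = 17, Q = 5·17 = 85, and P = 205.
Each firm's profit = (205 − 188)·17 = 289.

π_i = 289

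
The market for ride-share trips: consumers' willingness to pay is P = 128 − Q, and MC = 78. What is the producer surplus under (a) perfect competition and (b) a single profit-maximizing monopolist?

Perfect competition: P = MC = 78, so 128 − Q = 78 and Q = 50.
PS = (78 − 78)·50 = 0.
Monopoly sets MR = MC: 128 − 2Q = 78 ⇒ Q = 25, P = 128 − 25 = 103.
PS = (103 − 78)·25 = 625.

Competition: PS = 0; Monopoly: PS = 625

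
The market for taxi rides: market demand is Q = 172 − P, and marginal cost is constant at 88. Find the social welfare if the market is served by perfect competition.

TS = 3528

Inverting demand: P = 172 − Q.
Competitive firms price at marginal cost: P = 88, giving Q = 84.
CS = ½·(172 − 88)·84 = 3528; PS = (88 − 88)·84 = 0; TS = 3528.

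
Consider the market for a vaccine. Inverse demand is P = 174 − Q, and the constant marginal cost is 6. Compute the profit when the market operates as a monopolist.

A monopolist chooses Q where MR = MC. MR = 174 − 2Q; setting this equal to 6 gives Q = 84 and P = 90.
Profit = (90 − 6)·84 = 7056.

Profit = 7056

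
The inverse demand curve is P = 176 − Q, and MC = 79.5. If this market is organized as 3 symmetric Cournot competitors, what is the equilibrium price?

Cournot with 3 identical firms: the symmetric best-response condition is 176 − 4q = 79.5. Each firm produces q = 24.125, total output Q = 72.375, price P = 103.625.

P = 103.625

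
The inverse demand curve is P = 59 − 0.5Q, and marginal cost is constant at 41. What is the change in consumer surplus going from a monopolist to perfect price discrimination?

Consumer surplus falls by 81

A monopolist chooses Q where MR = MC. MR = 59 − Q; setting this equal to 41 gives Q = 18 and P = 50.
CS = ½·(59 − 50)·18 = 81.
With perfect price discrimination, output is the efficient level Q = 36 (where demand meets MC), but every buyer pays their willingness to pay: CS = 0 and PS = total surplus.
CS = 0.
Change in consumer surplus: 0 − 81 = −81.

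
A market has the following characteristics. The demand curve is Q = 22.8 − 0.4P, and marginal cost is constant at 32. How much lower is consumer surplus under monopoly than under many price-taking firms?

Inverting demand: P = 57 − 2.5Q.
Under competition P = MC = 32, so Q = (57 − 32)/2.5 = 10.
CS = ½·(57 − 32)·10 = 125.
The monopolist equates marginal revenue to marginal cost: 57 − 5Q = 32, so Q = 5. From demand, P = 44.5.
CS = ½·(57 − 44.5)·5 = 31.25.
Change in consumer surplus: 31.25 − 125 = −93.75.

Consumer surplus falls by 93.75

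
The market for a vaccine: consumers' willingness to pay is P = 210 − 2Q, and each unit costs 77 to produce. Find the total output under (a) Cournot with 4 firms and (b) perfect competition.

Cournot: Q = 53.2; Competition: Q = 66.5

In a 4-firm Cournot equilibrium, symmetry and the first-order condition give q = (210 − 77)/(10) = 13.3. So Q = 53.2 and P = 103.6.
Under competition P = MC = 77, so Q = (210 − 77)/2 = 66.5.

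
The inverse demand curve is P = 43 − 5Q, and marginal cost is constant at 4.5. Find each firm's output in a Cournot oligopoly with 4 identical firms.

q_i = 1.54

Cournot with 4 identical firms: the symmetric best-response condition is 43 − 25q = 4.5. Each firm produces q = 1.54, total output Q = 6.16, price P = 12.2.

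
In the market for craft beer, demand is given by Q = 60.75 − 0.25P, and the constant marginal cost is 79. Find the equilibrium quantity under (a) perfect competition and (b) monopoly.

Competition: Q = 41; Monopoly: Q = 20.5

Inverting demand: P = 243 − 4Q.
Competitive firms price at marginal cost: P = 79, giving Q = 41.
Monopoly sets MR = MC: 243 − 8Q = 79 ⇒ Q = 20.5, P = 243 − 4·20.5 = 161.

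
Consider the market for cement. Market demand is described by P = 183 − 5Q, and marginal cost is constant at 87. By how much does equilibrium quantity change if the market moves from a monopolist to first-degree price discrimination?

Monopoly sets MR = MC: 183 − 10Q = 87 ⇒ Q = 9.6, P = 183 − 5·9.6 = 135.
Under first-degree price discrimination the firm charges each unit its demand price and produces up to where P = MC, i.e. Q = 19.2. Consumer surplus is zero; producer surplus equals total surplus.
Change in equilibrium quantity: 19.2 − 9.6 = 9.6.

Equilibrium quantity rises by 9.6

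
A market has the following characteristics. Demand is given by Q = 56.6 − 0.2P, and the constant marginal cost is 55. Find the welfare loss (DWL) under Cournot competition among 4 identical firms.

Inverting demand: P = 283 − 5Q.
Under competition P = MC = 55, so Q = (283 − 55)/5 = 45.6.
In a 4-firm Cournot equilibrium, symmetry and the first-order condition give q = (283 − 55)/(25) = 9.12. So Q = 36.48 and P = 100.6.
DWL is the triangle between Q = 36.48 and Q = 45.6: ½·(45.6 − 36.48)·(100.6 − 55) = 207.936.

DWL = 207.936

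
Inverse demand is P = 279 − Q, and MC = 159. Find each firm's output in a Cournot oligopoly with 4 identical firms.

With 4 symmetric Cournot firms, each firm's FOC gives 279 − 5q = 159, so q = 24, Q = 4·24 = 96, and P = 183.

q_i = 24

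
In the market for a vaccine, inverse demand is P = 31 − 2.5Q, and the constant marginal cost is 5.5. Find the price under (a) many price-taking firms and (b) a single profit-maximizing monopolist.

Competition: P = 5.5; Monopoly: P = 18.25

Competitive firms price at marginal cost: P = 5.5, giving Q = 10.2.
Monopoly sets MR = MC: 31 − 5Q = 5.5 ⇒ Q = 5.1, P = 31 − 2.5·5.1 = 18.25.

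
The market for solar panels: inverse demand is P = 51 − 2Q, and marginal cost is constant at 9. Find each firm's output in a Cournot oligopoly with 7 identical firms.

q_i = 2.625

With 7 symmetric Cournot firms, each firm's FOC gives 51 − 16q = 9, so q = 2.625, Q = 7·2.625 = 18.375, and P = 14.25.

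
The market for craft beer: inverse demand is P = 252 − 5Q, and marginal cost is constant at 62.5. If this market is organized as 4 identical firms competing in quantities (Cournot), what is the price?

Cournot with 4 identical firms: the symmetric best-response condition is 252 − 25q = 62.5. Each firm produces q = 7.58, total output Q = 30.32, price P = 100.4.

P = 100.4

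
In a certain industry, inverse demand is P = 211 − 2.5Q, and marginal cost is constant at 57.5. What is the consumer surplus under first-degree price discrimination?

CS = 0

Under first-degree price discrimination the firm charges each unit its demand price and produces up to where P = MC, i.e. Q = 61.4. Consumer surplus is zero; producer surplus equals total surplus.
CS = 0.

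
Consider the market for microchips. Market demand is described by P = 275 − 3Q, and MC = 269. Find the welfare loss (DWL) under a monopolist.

Under competition P = MC = 269, so Q = (275 − 269)/3 = 2.
Monopoly sets MR = MC: 275 − 6Q = 269 ⇒ Q = 1, P = 275 − 3·1 = 272.
DWL is the triangle between Q = 1 and Q = 2: ½·(2 − 1)·(272 − 269) = 1.5.

DWL = 1.5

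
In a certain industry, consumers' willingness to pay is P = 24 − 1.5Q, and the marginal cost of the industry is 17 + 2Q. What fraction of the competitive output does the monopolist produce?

The monopolist equates marginal revenue to marginal cost: 24 − 3Q = 17 + 2Q, so Q = 1.4. From demand, P = 21.9.
Under competition P = MC: 24 − 1.5Q = 17 + 2Q ⇒ Q = 2, P = 21.
Ratio Q_m/Q_c = 1.4/2 = 0.7.

Q_m/Q_c = 0.7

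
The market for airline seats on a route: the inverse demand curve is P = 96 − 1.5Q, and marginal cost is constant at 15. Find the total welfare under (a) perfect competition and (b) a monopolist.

Under competition P = MC = 15, so Q = (96 − 15)/1.5 = 54.
CS = ½·(96 − 15)·54 = 2187; PS = (15 − 15)·54 = 0; TS = 2187.
A monopolist chooses Q where MR = MC. MR = 96 − 3Q; setting this equal to 15 gives Q = 27 and P = 55.5.
CS = ½·(96 − 55.5)·27 = 546.75; PS = (55.5 − 15)·27 = 1093.5; TS = 1640.25.

Competition: TS = 2187; Monopoly: TS = 1640.25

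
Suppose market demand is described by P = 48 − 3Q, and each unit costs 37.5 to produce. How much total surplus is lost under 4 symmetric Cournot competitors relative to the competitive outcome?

Competitive firms price at marginal cost: P = 37.5, giving Q = 3.5.
Cournot with 4 identical firms: the symmetric best-response condition is 48 − 15q = 37.5. Each firm produces q = 0.7, total output Q = 2.8, price P = 39.6.
DWL is the triangle between Q = 2.8 and Q = 3.5: ½·(3.5 − 2.8)·(39.6 − 37.5) = 0.735.

DWL = 0.735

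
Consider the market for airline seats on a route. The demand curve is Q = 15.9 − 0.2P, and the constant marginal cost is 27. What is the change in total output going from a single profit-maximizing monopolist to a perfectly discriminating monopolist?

Inverting demand: P = 79.5 − 5Q.
The monopolist equates marginal revenue to marginal cost: 79.5 − 10Q = 27, so Q = 5.25. From demand, P = 53.25.
Under first-degree price discrimination the firm charges each unit its demand price and produces up to where P = MC, i.e. Q = 10.5. Consumer surplus is zero; producer surplus equals total surplus.
Change in total output: 10.5 − 5.25 = 5.25.

Q rises by 5.25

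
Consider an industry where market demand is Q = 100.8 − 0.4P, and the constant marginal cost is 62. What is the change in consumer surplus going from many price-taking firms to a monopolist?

Inverting demand: P = 252 − 2.5Q.
Under competition P = MC = 62, so Q = (252 − 62)/2.5 = 76.
CS = ½·(252 − 62)·76 = 7220.
The monopolist equates marginal revenue to marginal cost: 252 − 5Q = 62, so Q = 38. From demand, P = 157.
CS = ½·(252 − 157)·38 = 1805.
Change in consumer surplus: 1805 − 7220 = −5415.

Consumer surplus falls by 5415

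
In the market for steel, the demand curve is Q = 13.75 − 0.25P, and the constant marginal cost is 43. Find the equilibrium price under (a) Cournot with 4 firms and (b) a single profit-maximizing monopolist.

Inverting demand: P = 55 − 4Q.
In a 4-firm Cournot equilibrium, symmetry and the first-order condition give q = (55 − 43)/(20) = 0.6. So Q = 2.4 and P = 45.4.
Monopoly sets MR = MC: 55 − 8Q = 43 ⇒ Q = 1.5, P = 55 − 4·1.5 = 49.

Cournot: P = 45.4; Monopoly: P = 49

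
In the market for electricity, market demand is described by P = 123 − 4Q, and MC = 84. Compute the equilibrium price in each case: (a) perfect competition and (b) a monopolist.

Under competition P = MC = 84, so Q = (123 − 84)/4 = 9.75.
A monopolist chooses Q where MR = MC. MR = 123 − 8Q; setting this equal to 84 gives Q = 4.875 and P = 103.5.

Competition: P = 84; Monopoly: P = 103.5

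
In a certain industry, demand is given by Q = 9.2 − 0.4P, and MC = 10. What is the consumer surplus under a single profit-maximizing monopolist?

Inverting demand: P = 23 − 2.5Q.
A monopolist chooses Q where MR = MC. MR = 23 − 5Q; setting this equal to 10 gives Q = 2.6 and P = 16.5.
CS = ½·(23 − 16.5)·2.6 = 8.45.

CS = 8.45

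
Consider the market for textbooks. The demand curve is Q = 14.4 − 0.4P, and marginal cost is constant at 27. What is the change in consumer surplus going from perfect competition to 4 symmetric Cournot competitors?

Consumer surplus falls by 5.832

Inverting demand: P = 36 − 2.5Q.
Under competition P = MC = 27, so Q = (36 − 27)/2.5 = 3.6.
CS = ½·(36 − 27)·3.6 = 16.2.
Cournot with 4 identical firms: the symmetric best-response condition is 36 − 12.5q = 27. Each firm produces q = 0.72, total output Q = 2.88, price P = 28.8.
CS = ½·(36 − 28.8)·2.88 = 10.368.
Change in consumer surplus: 10.368 − 16.2 = −5.832.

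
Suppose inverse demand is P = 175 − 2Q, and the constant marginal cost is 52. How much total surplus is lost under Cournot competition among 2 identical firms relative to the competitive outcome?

DWL = 420.25

Perfect competition: P = MC = 52, so 175 − 2Q = 52 and Q = 61.5.
Cournot with 2 identical firms: the symmetric best-response condition is 175 − 6q = 52. Each firm produces q = 20.5, total output Q = 41, price P = 93.
DWL is the triangle between Q = 41 and Q = 61.5: ½·(61.5 − 41)·(93 − 52) = 420.25.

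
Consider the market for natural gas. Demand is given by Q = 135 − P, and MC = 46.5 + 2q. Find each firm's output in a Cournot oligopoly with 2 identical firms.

Inverting demand: P = 135 − Q.
Cournot with 2 identical firms: the symmetric best-response condition is 135 − 3q = 46.5 + 2q. Each firm produces q = 17.7, total output Q = 35.4, price P = 99.6.

q_i = 17.7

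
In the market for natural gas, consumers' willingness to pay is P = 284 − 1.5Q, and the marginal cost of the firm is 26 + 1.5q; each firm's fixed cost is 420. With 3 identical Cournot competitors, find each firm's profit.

π_i = 2242.56

Cournot with 3 identical firms: the symmetric best-response condition is 284 − 6q = 26 + 1.5q. Each firm produces q = 34.4, total output Q = 103.2, price P = 129.2.
Each firm's profit = 129.2·34.4 − (26·34.4 + ½·1.5·34.4²) − 420 = 2242.56.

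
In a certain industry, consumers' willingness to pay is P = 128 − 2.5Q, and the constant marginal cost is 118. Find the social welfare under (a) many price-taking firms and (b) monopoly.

Competitive firms price at marginal cost: P = 118, giving Q = 4.
CS = ½·(128 − 118)·4 = 20; PS = (118 − 118)·4 = 0; TS = 20.
A monopolist chooses Q where MR = MC. MR = 128 − 5Q; setting this equal to 118 gives Q = 2 and P = 123.
CS = ½·(128 − 123)·2 = 5; PS = (123 − 118)·2 = 10; TS = 15.

Competition: TS = 20; Monopoly: TS = 15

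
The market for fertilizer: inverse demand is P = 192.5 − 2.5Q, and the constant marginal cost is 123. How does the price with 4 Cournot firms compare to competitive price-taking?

Cournot: P = 136.9; Competition: P = 123

In a 4-firm Cournot equilibrium, symmetry and the first-order condition give q = (192.5 − 123)/(12.5) = 5.56. So Q = 22.24 and P = 136.9.
Perfect competition: P = MC = 123, so 192.5 − 2.5Q = 123 and Q = 27.8.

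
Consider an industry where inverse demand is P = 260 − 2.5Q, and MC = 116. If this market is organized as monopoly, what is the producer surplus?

PS = 2073.6

Monopoly sets MR = MC: 260 − 5Q = 116 ⇒ Q = 28.8, P = 260 − 2.5·28.8 = 188.
PS = (188 − 116)·28.8 = 2073.6.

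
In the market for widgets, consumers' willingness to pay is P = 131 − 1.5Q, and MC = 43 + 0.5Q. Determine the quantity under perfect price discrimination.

Q = 44

A perfectly discriminating monopolist sells every unit with P(Q) ≥ MC(Q), so output equals the competitive quantity Q = 44. Each buyer pays their reservation price, so CS = 0 and the firm captures all surplus.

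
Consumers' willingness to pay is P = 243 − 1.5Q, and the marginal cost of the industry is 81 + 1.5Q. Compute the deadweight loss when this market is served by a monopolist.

Competitive equilibrium sets price equal to marginal cost: 243 − 1.5Q = 81 + 1.5Q, so Q = 54 and P = 162.
Monopoly sets MR = MC: 243 − 3Q = 81 + 1.5Q ⇒ Q = 36, P = 243 − 1.5·36 = 189.
CS = ½·(243 − 162)·54 = 2187; PS = (162·54 − 81·54 − ½·1.5·54²) = 2187; TS = 4374.
CS = ½·(243 − 189)·36 = 972; PS = (189·36 − 81·36 − ½·1.5·36²) = 2916; TS = 3888.
DWL = 4374 − 3888 = 486.

DWL = 486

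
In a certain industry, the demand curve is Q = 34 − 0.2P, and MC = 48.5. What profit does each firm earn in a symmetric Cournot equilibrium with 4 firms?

Inverting demand: P = 170 − 5Q.
With 4 symmetric Cournot firms, each firm's FOC gives 170 − 25q = 48.5, so q = 4.86, Q = 4·4.86 = 19.44, and P = 72.8.
Each firm's profit = (72.8 − 48.5)·4.86 = 118.098.

π_i = 118.098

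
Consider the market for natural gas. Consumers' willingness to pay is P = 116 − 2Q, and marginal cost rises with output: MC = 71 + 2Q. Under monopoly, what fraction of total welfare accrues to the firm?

PS/TS = 0.75

Monopoly sets MR = MC: 116 − 4Q = 71 + 2Q ⇒ Q = 7.5, P = 116 − 2·7.5 = 101.
CS = ½·(116 − 101)·7.5 = 56.25.
PS = P·Q − VC(Q) = 101·7.5 − (71·7.5 + ½·2·7.5²) = 168.75.
Share captured = PS/TS = 168.75/225 = 0.75.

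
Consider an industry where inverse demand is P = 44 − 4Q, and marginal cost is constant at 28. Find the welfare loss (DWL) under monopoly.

DWL = 8

Competitive firms price at marginal cost: P = 28, giving Q = 4.
Monopoly sets MR = MC: 44 − 8Q = 28 ⇒ Q = 2, P = 44 − 4·2 = 36.
DWL is the triangle between Q = 2 and Q = 4: ½·(4 − 2)·(36 − 28) = 8.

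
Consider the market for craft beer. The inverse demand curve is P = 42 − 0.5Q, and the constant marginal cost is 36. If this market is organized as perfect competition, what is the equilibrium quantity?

Q = 12

Under competition P = MC = 36, so Q = (42 − 36)/0.5 = 12.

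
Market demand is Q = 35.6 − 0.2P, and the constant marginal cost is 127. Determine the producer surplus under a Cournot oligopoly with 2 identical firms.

PS = 115.6

Inverting demand: P = 178 − 5Q.
With 2 symmetric Cournot firms, each firm's FOC gives 178 − 15q = 127, so q = 3.4, Q = 2·3.4 = 6.8, and P = 144.
PS = (144 − 127)·6.8 = 115.6.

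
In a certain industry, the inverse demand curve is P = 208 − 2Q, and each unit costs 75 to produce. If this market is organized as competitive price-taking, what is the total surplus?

TS = 4422.25

Under competition P = MC = 75, so Q = (208 − 75)/2 = 66.5.
CS = ½·(208 − 75)·66.5 = 4422.25; PS = (75 − 75)·66.5 = 0; TS = 4422.25.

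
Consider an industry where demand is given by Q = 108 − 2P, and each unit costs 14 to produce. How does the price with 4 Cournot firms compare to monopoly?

Cournot: P = 22; Monopoly: P = 34

Inverting demand: P = 54 − 0.5Q.
Cournot with 4 identical firms: the symmetric best-response condition is 54 − 2.5q = 14. Each firm produces q = 16, total output Q = 64, price P = 22.
The monopolist equates marginal revenue to marginal cost: 54 − Q = 14, so Q = 40. From demand, P = 34.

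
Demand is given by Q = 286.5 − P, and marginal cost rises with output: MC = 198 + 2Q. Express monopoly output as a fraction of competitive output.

Q_m/Q_c = 0.75

Inverting demand: P = 286.5 − Q.
The monopolist equates marginal revenue to marginal cost: 286.5 − 2Q = 198 + 2Q, so Q = 22.125. From demand, P = 264.375.
Competitive equilibrium sets price equal to marginal cost: 286.5 − Q = 198 + 2Q, so Q = 29.5 and P = 257.
Ratio Q_m/Q_c = 22.125/29.5 = 0.75.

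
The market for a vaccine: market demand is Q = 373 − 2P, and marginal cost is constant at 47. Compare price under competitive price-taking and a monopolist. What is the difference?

Price rises by 69.75

Inverting demand: P = 186.5 − 0.5Q.
Competitive firms price at marginal cost: P = 47, giving Q = 279.
The monopolist equates marginal revenue to marginal cost: 186.5 − Q = 47, so Q = 139.5. From demand, P = 116.75.
Change in price: 116.75 − 47 = 69.75.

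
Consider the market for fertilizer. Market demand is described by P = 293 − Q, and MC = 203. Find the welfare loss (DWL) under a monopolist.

DWL = 1012.5

Under competition P = MC = 203, so Q = (293 − 203)/1 = 90.
The monopolist equates marginal revenue to marginal cost: 293 − 2Q = 203, so Q = 45. From demand, P = 248.
DWL is the triangle between Q = 45 and Q = 90: ½·(90 − 45)·(248 − 203) = 1012.5.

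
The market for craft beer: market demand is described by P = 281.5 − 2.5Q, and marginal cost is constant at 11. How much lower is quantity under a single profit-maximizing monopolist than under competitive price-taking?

Q falls by 54.1

Competitive firms price at marginal cost: P = 11, giving Q = 108.2.
The monopolist equates marginal revenue to marginal cost: 281.5 − 5Q = 11, so Q = 54.1. From demand, P = 146.25.
Change in quantity: 54.1 − 108.2 = −54.1.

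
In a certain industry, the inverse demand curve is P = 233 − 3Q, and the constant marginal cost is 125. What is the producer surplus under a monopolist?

The monopolist equates marginal revenue to marginal cost: 233 − 6Q = 125, so Q = 18. From demand, P = 179.
PS = (179 − 125)·18 = 972.

PS = 972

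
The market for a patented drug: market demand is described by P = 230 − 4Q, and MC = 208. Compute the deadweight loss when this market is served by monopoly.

Under competition P = MC = 208, so Q = (230 − 208)/4 = 5.5.
Monopoly sets MR = MC: 230 − 8Q = 208 ⇒ Q = 2.75, P = 230 − 4·2.75 = 219.
DWL is the triangle between Q = 2.75 and Q = 5.5: ½·(5.5 − 2.75)·(219 − 208) = 15.125.

DWL = 15.125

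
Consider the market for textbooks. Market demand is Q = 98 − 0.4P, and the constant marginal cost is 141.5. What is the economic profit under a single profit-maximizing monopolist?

Inverting demand: P = 245 − 2.5Q.
The monopolist equates marginal revenue to marginal cost: 245 − 5Q = 141.5, so Q = 20.7. From demand, P = 193.25.
Profit = (193.25 − 141.5)·20.7 = 1071.225.

Profit = 1071.225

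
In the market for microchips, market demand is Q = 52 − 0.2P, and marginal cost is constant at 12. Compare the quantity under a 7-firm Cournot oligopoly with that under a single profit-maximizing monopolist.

Inverting demand: P = 260 − 5Q.
Cournot with 7 identical firms: the symmetric best-response condition is 260 − 40q = 12. Each firm produces q = 6.2, total output Q = 43.4, price P = 43.
A monopolist chooses Q where MR = MC. MR = 260 − 10Q; setting this equal to 12 gives Q = 24.8 and P = 136.

Cournot: Q = 43.4; Monopoly: Q = 24.8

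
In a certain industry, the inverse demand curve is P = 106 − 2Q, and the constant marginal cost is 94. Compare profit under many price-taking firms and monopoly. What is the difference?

Perfect competition: P = MC = 94, so 106 − 2Q = 94 and Q = 6.
Profit = (94 − 94)·6 = 0.
Monopoly sets MR = MC: 106 − 4Q = 94 ⇒ Q = 3, P = 106 − 2·3 = 100.
Profit = (100 − 94)·3 = 18.
Change in profit: 18 − 0 = 18.

Profit rises by 18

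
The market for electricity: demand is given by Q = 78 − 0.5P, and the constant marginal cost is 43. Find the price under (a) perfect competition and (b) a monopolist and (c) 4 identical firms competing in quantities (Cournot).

Inverting demand: P = 156 − 2Q.
Competitive firms price at marginal cost: P = 43, giving Q = 56.5.
The monopolist equates marginal revenue to marginal cost: 156 − 4Q = 43, so Q = 28.25. From demand, P = 99.5.
With 4 symmetric Cournot firms, each firm's FOC gives 156 − 10q = 43, so q = 11.3, Q = 4·11.3 = 45.2, and P = 65.6.

Competition: P = 43; Monopoly: P = 99.5; Cournot: P = 65.6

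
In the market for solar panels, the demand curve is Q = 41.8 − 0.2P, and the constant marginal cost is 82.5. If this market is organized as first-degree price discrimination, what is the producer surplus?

Inverting demand: P = 209 − 5Q.
A perfectly discriminating monopolist sells every unit with P(Q) ≥ MC(Q), so output equals the competitive quantity Q = 25.3. Each buyer pays their reservation price, so CS = 0 and the firm captures all surplus.
PS = ½·(209 − 82.5)·25.3 = 1600.225.

PS = 1600.225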